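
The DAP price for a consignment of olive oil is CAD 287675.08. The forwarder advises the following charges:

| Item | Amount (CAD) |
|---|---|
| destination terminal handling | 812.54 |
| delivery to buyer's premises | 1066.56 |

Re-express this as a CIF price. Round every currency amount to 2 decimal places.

From DAP to CIF, the seller no longer bears: destination terminal, delivery.
CIF price = 287675.08 − 812.54 − 1066.56 = 285795.98

CIF price: CAD 285795.98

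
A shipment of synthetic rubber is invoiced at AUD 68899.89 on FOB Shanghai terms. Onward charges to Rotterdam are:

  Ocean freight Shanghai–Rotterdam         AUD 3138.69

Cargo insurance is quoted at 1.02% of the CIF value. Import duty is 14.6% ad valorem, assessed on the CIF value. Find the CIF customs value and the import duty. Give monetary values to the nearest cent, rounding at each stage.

Let C be the CIF value. C = FOB price + freight + 1.02% × C
C − 1.02% × C = 68899.89 + 3138.69
0.9898 × C = 72038.58
C = 72038.58 / 0.9898 = 72780.95
Insurance premium = 1.02% × 72780.95 = 742.37
Import duty = 72780.95 × 14.6% = 10626.02

CIF value: AUD 72780.95; import duty: AUD 10626.02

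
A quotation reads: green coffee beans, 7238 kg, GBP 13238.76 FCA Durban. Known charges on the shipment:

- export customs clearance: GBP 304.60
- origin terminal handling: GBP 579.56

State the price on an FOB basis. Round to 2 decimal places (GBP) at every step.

FOB price: GBP 13818.32

Not relevant to the conversion: export clearance — on the seller under both FCA and FOB; already in the FCA price and stays in the FOB price.
From FCA to FOB, the seller additionally bears: origin terminal.
FOB price = 13238.76 + 579.56 = 13818.32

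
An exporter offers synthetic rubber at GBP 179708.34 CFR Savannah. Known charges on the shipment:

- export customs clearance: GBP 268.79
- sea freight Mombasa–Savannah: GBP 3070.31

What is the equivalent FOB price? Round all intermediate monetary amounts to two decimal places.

Not relevant to the conversion: export clearance — on the seller under both CFR and FOB; already in the CFR price and stays in the FOB price.
From CFR to FOB, the seller no longer bears: freight.
FOB price = 179708.34 − 3070.31 = 176638.03

FOB price: GBP 176638.03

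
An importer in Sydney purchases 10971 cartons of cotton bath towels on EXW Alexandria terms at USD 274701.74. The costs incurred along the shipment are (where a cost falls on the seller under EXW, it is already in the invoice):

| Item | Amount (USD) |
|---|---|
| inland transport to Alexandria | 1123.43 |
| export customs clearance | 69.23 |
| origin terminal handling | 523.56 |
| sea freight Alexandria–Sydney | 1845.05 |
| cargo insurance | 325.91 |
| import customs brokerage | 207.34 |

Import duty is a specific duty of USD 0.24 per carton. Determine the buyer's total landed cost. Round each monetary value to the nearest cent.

Total landed cost: USD 281429.30

EXW: the seller makes goods available at their premises; the buyer bears all onward costs.
CIF value = EXW price + inland to port + export clearance + origin terminal + freight + insurance = 274701.74 + 1123.43 + 69.23 + 523.56 + 1845.05 + 325.91 = 278588.92
Import duty = 10971 × 0.24 = 2633.04
Buyer bears: inland to port 1123.43 + export clearance 69.23 + origin terminal 523.56 + freight 1845.05 + insurance 325.91 + brokerage 207.34 + duty 2633.04 = 6727.56
Landed cost = invoice 274701.74 + 6727.56 = 281429.30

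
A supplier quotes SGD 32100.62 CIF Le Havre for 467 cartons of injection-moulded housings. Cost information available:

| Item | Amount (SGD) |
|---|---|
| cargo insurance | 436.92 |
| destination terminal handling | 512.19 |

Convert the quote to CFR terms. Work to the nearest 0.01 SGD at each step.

CFR price: SGD 31663.70

Not relevant to the conversion: destination terminal — on the buyer under both terms; not part of either seller's price.
From CIF to CFR, the seller no longer bears: insurance.
CFR price = 32100.62 − 436.92 = 31663.70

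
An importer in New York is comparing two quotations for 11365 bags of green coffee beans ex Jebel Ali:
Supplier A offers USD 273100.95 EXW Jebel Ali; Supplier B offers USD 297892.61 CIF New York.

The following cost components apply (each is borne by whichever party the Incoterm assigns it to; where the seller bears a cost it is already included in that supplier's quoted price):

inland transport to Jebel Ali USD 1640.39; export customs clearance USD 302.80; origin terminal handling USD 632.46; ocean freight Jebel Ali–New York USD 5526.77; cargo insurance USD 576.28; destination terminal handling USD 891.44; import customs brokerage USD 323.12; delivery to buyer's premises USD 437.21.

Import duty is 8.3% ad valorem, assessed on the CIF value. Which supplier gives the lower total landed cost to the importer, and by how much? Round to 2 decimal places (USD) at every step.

Supplier A is cheaper by USD 17450.34

Supplier A (EXW):
CIF value = EXW price + inland to port + export clearance + origin terminal + freight + insurance = 273100.95 + 1640.39 + 302.80 + 632.46 + 5526.77 + 576.28 = 281779.65
Import duty = 281779.65 × 8.3% = 23387.71
Buyer bears (A): 1640.39 + 302.80 + 632.46 + 5526.77 + 576.28 + 891.44 + 323.12 + 437.21 = 10330.47
Landed cost (A) = invoice 273100.95 + 10330.47 + duty 23387.71 = 306819.13
Supplier B (CIF):
The CIF price already equals the CIF value: 297892.61
Import duty = 297892.61 × 8.3% = 24725.09
Buyer bears (B): 891.44 + 323.12 + 437.21 = 1651.77
Landed cost (B) = invoice 297892.61 + 1651.77 + duty 24725.09 = 324269.47
Difference = |306819.13 − 324269.47| = 17450.34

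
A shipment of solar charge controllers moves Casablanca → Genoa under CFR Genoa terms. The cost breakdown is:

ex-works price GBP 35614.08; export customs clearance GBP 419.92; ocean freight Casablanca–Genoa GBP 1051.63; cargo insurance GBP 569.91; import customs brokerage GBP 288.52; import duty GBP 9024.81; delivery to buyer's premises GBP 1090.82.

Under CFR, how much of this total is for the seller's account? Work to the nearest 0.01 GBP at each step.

Seller's account: GBP 37085.63

CFR: the seller pays costs through ocean freight to the destination port, but not insurance.
Seller's account: goods 35614.08 + export clearance 419.92 + freight 1051.63 = 37085.63
Buyer's account: insurance 569.91 + brokerage 288.52 + duty 9024.81 + delivery 1090.82 = 10974.06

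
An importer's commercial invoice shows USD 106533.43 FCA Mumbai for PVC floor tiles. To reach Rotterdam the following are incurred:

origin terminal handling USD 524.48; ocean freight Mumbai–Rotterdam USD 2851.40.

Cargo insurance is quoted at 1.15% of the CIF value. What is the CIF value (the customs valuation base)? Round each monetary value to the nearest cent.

CIF value: USD 111187.97

Let C be the CIF value. C = FCA price + pre-shipment costs + freight + 1.15% × C
C − 1.15% × C = 106533.43 + 524.48 + 2851.40
0.9885 × C = 109909.31
C = 109909.31 / 0.9885 = 111187.97
Insurance premium = 1.15% × 111187.97 = 1278.66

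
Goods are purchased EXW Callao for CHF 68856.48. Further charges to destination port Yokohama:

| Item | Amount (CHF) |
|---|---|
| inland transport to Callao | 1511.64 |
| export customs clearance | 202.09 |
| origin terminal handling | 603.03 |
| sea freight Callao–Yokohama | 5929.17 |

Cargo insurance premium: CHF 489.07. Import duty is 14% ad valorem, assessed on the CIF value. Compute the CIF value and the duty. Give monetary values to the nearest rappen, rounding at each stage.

CIF = EXW price + pre-shipment costs + freight + insurance
CIF = 68856.48 + 1511.64 + 202.09 + 603.03 + 5929.17 + 489.07 = 77591.48
Import duty = 77591.48 × 14% = 10862.81

CIF value: CHF 77591.48; import duty: CHF 10862.81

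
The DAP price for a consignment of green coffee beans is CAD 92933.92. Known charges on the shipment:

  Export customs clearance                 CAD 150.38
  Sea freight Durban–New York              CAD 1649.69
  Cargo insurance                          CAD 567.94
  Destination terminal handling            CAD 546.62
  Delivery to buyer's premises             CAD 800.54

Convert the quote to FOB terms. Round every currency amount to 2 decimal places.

FOB price: CAD 89369.13

Not relevant to the conversion: export clearance — on the seller under both DAP and FOB; already in the DAP price and stays in the FOB price.
From DAP to FOB, the seller no longer bears: freight, insurance, destination terminal, delivery.
FOB price = 92933.92 − 1649.69 − 567.94 − 546.62 − 800.54 = 89369.13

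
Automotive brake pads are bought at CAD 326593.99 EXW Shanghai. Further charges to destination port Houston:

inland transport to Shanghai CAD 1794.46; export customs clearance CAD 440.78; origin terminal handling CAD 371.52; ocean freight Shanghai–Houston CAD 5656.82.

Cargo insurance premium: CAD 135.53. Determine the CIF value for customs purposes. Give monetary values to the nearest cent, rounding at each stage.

CIF = EXW price + pre-shipment costs + freight + insurance
CIF = 326593.99 + 1794.46 + 440.78 + 371.52 + 5656.82 + 135.53 = 334993.10

CIF value: CAD 334993.10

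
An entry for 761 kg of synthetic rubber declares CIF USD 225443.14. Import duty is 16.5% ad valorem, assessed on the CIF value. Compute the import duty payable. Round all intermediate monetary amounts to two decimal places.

Import duty = 225443.14 × 16.5% = 37198.12

Import duty: USD 37198.12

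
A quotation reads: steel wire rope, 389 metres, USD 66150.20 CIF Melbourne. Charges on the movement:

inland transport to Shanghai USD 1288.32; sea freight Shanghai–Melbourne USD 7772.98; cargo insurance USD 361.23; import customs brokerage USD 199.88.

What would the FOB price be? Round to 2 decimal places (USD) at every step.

Not relevant to the conversion: inland to port — on the seller under both CIF and FOB; already in the CIF price and stays in the FOB price. brokerage — on the buyer under both terms; not part of either seller's price.
From CIF to FOB, the seller no longer bears: freight, insurance.
FOB price = 66150.20 − 7772.98 − 361.23 = 58015.99

FOB price: USD 58015.99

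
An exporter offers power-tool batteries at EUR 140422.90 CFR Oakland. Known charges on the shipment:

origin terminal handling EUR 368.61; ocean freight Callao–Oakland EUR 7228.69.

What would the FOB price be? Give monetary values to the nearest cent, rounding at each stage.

Not relevant to the conversion: origin terminal — on the seller under both CFR and FOB; already in the CFR price and stays in the FOB price.
From CFR to FOB, the seller no longer bears: freight.
FOB price = 140422.90 − 7228.69 = 133194.21

FOB price: EUR 133194.21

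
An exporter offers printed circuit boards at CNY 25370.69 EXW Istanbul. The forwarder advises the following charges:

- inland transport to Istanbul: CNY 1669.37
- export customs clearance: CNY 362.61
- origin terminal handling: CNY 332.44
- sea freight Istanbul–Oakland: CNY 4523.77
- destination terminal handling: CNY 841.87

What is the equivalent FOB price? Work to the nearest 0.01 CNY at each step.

FOB price: CNY 27735.11

Not relevant to the conversion: freight, destination terminal — on the buyer under both terms; not part of either seller's price.
From EXW to FOB, the seller additionally bears: inland to port, export clearance, origin terminal.
FOB price = 25370.69 + 1669.37 + 362.61 + 332.44 = 27735.11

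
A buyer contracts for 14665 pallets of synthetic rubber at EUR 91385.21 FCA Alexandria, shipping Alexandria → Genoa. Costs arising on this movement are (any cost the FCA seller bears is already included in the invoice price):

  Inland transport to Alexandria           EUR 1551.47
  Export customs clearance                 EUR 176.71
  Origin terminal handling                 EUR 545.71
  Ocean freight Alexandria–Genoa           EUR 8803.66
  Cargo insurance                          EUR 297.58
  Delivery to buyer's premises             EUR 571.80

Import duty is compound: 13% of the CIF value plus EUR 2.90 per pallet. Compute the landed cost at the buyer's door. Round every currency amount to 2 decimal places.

FCA: the seller delivers export-cleared goods to the carrier; the buyer bears costs from that point.
Already in the invoice (seller's account under FCA): inland to port, export clearance — exclude.
CIF value = FCA price + origin terminal + freight + insurance = 91385.21 + 545.71 + 8803.66 + 297.58 = 101032.16
Ad valorem component: 101032.16 × 13% = 13134.18
Specific component: 14665 × 2.90 = 42528.50
Import duty = 13134.18 + 42528.50 = 55662.68
Buyer bears: origin terminal 545.71 + freight 8803.66 + insurance 297.58 + delivery 571.80 + duty 55662.68 = 65881.43
Landed cost = invoice 91385.21 + 65881.43 = 157266.64

Total landed cost: EUR 157266.64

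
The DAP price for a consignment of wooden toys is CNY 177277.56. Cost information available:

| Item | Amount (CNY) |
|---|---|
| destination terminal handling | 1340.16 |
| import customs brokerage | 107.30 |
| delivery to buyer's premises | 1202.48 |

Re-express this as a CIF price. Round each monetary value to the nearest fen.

CIF price: CNY 174734.92

Not relevant to the conversion: brokerage — on the buyer under both terms; not part of either seller's price.
From DAP to CIF, the seller no longer bears: destination terminal, delivery.
CIF price = 177277.56 − 1340.16 − 1202.48 = 174734.92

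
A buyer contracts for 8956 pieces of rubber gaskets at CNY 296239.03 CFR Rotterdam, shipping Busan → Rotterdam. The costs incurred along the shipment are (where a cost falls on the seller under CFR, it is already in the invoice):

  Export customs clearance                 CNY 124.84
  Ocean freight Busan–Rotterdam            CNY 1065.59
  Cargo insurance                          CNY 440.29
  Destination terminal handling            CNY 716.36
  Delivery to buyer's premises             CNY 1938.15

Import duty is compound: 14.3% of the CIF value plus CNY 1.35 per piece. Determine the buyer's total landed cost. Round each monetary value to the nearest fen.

CFR: the seller pays costs through ocean freight to the destination port, but not insurance.
Already in the invoice (seller's account under CFR): export clearance, freight — exclude.
CIF value = CFR price + insurance = 296239.03 + 440.29 = 296679.32
Ad valorem component: 296679.32 × 14.3% = 42425.14
Specific component: 8956 × 1.35 = 12090.60
Import duty = 42425.14 + 12090.60 = 54515.74
Buyer bears: insurance 440.29 + destination terminal 716.36 + delivery 1938.15 + duty 54515.74 = 57610.54
Landed cost = invoice 296239.03 + 57610.54 = 353849.57

Total landed cost: CNY 353849.57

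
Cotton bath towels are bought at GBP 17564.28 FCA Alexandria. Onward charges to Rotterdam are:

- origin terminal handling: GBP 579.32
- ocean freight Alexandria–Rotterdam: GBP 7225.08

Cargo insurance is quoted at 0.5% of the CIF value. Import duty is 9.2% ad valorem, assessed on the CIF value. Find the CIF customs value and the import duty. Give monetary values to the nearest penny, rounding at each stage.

CIF value: GBP 25496.16; import duty: GBP 2345.65

Let C be the CIF value. C = FCA price + pre-shipment costs + freight + 0.5% × C
C − 0.5% × C = 17564.28 + 579.32 + 7225.08
0.995 × C = 25368.68
C = 25368.68 / 0.995 = 25496.16
Insurance premium = 0.5% × 25496.16 = 127.48
Import duty = 25496.16 × 9.2% = 2345.65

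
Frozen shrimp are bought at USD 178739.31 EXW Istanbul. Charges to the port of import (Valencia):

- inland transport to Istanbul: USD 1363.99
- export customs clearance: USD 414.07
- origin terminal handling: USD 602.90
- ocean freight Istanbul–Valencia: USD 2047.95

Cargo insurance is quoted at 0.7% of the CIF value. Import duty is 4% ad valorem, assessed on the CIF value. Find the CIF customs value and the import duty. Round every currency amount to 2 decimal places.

Let C be the CIF value. C = EXW price + pre-shipment costs + freight + 0.7% × C
C − 0.7% × C = 178739.31 + 1363.99 + 414.07 + 602.90 + 2047.95
0.993 × C = 183168.22
C = 183168.22 / 0.993 = 184459.44
Insurance premium = 0.7% × 184459.44 = 1291.22
Import duty = 184459.44 × 4% = 7378.38

CIF value: USD 184459.44; import duty: USD 7378.38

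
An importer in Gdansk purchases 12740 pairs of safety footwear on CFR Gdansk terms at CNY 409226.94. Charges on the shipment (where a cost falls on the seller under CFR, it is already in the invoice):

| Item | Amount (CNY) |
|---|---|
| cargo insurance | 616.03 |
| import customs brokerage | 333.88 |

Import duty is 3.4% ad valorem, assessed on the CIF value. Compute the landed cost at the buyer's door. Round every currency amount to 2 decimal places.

CFR: the seller pays costs through ocean freight to the destination port, but not insurance.
CIF value = CFR price + insurance = 409226.94 + 616.03 = 409842.97
Import duty = 409842.97 × 3.4% = 13934.66
Buyer bears: insurance 616.03 + brokerage 333.88 + duty 13934.66 = 14884.57
Landed cost = invoice 409226.94 + 14884.57 = 424111.51

Total landed cost: CNY 424111.51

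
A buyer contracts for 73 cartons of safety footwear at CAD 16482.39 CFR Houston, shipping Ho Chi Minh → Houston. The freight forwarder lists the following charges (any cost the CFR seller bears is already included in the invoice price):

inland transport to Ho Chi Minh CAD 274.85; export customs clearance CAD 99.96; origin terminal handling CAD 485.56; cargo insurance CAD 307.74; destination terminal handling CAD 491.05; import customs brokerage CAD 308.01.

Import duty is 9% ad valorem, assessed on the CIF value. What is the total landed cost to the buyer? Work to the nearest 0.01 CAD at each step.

Total landed cost: CAD 19100.30

CFR: the seller pays costs through ocean freight to the destination port, but not insurance.
Already in the invoice (seller's account under CFR): inland to port, export clearance, origin terminal — exclude.
CIF value = CFR price + insurance = 16482.39 + 307.74 = 16790.13
Import duty = 16790.13 × 9% = 1511.11
Buyer bears: insurance 307.74 + destination terminal 491.05 + brokerage 308.01 + duty 1511.11 = 2617.91
Landed cost = invoice 16482.39 + 2617.91 = 19100.30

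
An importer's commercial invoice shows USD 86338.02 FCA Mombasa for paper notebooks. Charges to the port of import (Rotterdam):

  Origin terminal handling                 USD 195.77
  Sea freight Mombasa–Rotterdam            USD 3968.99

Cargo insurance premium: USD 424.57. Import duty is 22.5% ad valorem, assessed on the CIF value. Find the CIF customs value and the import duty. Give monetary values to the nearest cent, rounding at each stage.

CIF = FCA price + pre-shipment costs + freight + insurance
CIF = 86338.02 + 195.77 + 3968.99 + 424.57 = 90927.35
Import duty = 90927.35 × 22.5% = 20458.65

CIF value: USD 90927.35; import duty: USD 20458.65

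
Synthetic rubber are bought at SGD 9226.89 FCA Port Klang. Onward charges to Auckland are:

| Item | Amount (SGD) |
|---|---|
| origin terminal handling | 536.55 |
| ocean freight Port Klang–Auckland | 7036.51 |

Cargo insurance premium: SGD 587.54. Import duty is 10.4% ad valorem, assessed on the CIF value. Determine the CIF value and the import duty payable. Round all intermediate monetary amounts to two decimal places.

CIF = FCA price + pre-shipment costs + freight + insurance
CIF = 9226.89 + 536.55 + 7036.51 + 587.54 = 17387.49
Import duty = 17387.49 × 10.4% = 1808.30

CIF value: SGD 17387.49; import duty: SGD 1808.30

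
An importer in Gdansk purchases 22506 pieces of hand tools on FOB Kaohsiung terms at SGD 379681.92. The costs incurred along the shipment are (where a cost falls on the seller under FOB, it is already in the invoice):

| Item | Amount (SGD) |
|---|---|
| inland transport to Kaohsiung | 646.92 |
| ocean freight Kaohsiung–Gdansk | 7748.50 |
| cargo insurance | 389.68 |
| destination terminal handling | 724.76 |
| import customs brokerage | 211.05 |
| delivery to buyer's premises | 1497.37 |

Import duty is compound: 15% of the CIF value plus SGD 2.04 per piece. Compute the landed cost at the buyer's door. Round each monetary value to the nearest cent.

Total landed cost: SGD 494338.54

FOB: the seller bears costs until goods are on board at the origin port; the buyer bears freight, insurance and all costs thereafter.
Already in the invoice (seller's account under FOB): inland to port — exclude.
CIF value = FOB price + freight + insurance = 379681.92 + 7748.50 + 389.68 = 387820.10
Ad valorem component: 387820.10 × 15% = 58173.02
Specific component: 22506 × 2.04 = 45912.24
Import duty = 58173.02 + 45912.24 = 104085.26
Buyer bears: freight 7748.50 + insurance 389.68 + destination terminal 724.76 + brokerage 211.05 + delivery 1497.37 + duty 104085.26 = 114656.62
Landed cost = invoice 379681.92 + 114656.62 = 494338.54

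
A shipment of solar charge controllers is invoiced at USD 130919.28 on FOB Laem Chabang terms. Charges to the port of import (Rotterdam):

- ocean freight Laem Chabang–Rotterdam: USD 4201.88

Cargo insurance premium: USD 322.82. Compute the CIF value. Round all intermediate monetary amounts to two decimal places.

CIF value: USD 135443.98

CIF = FOB price + freight + insurance
CIF = 130919.28 + 4201.88 + 322.82 = 135443.98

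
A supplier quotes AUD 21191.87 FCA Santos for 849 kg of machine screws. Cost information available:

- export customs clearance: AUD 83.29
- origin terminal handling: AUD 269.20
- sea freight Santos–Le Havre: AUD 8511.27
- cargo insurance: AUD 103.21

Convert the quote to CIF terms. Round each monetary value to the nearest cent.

CIF price: AUD 30075.55

Not relevant to the conversion: export clearance — on the seller under both FCA and CIF; already in the FCA price and stays in the CIF price.
From FCA to CIF, the seller additionally bears: origin terminal, freight, insurance.
CIF price = 21191.87 + 269.20 + 8511.27 + 103.21 = 30075.55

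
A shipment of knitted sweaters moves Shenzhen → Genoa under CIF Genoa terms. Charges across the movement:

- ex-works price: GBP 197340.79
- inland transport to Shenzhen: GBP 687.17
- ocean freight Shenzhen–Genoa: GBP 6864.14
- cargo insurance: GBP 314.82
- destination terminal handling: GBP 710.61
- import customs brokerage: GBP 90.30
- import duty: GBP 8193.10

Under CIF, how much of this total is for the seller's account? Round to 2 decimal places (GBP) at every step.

Seller's account: GBP 205206.92

CIF: the seller pays costs through ocean freight and marine insurance to the destination port.
Seller's account: goods 197340.79 + inland to port 687.17 + freight 6864.14 + insurance 314.82 = 205206.92
Buyer's account: destination terminal 710.61 + brokerage 90.30 + duty 8193.10 = 8994.01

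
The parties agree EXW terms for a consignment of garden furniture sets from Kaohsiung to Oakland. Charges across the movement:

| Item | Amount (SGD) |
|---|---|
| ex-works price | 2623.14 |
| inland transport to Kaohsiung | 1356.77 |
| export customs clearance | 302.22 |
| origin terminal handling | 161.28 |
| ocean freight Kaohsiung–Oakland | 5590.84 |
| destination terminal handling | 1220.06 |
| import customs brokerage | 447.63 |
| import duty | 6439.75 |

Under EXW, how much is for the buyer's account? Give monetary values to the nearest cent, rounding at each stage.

Buyer's account: SGD 15518.55

EXW: the seller makes goods available at their premises; the buyer bears all onward costs.
Seller's account: goods 2623.14 = 2623.14
Buyer's account: inland to port 1356.77 + export clearance 302.22 + origin terminal 161.28 + freight 5590.84 + destination terminal 1220.06 + brokerage 447.63 + duty 6439.75 = 15518.55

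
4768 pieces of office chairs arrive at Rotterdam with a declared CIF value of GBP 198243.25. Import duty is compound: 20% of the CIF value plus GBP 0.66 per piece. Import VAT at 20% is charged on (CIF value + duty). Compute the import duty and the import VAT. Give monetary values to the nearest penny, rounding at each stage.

Import duty: GBP 42795.53; import VAT: GBP 48207.76

Ad valorem component: 198243.25 × 20% = 39648.65
Specific component: 4768 × 0.66 = 3146.88
Import duty = 39648.65 + 3146.88 = 42795.53
VAT base = CIF + duty = 198243.25 + 42795.53 = 241038.78
Import VAT = 241038.78 × 20% = 48207.76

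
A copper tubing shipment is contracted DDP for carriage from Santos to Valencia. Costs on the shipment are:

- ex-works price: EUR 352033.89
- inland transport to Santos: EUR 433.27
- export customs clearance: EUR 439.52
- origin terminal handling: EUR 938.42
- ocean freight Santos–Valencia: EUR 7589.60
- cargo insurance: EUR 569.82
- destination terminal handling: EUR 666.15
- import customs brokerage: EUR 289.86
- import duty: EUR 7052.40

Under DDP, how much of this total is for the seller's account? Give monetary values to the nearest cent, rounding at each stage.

DDP: the seller bears all costs including import duty.
Seller's account: goods 352033.89 + inland to port 433.27 + export clearance 439.52 + origin terminal 938.42 + freight 7589.60 + insurance 569.82 + destination terminal 666.15 + brokerage 289.86 + duty 7052.40 = 370012.93
Buyer's account: 0.00

Seller's account: EUR 370012.93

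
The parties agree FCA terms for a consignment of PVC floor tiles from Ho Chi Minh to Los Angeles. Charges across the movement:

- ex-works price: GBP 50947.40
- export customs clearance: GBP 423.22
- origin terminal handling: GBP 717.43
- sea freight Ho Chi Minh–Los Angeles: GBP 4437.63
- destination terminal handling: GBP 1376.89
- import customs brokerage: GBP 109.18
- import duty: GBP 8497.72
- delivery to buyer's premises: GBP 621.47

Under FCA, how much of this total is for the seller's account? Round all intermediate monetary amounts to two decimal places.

Seller's account: GBP 51370.62

FCA: the seller delivers export-cleared goods to the carrier; the buyer bears costs from that point.
Seller's account: goods 50947.40 + export clearance 423.22 = 51370.62
Buyer's account: origin terminal 717.43 + freight 4437.63 + destination terminal 1376.89 + brokerage 109.18 + duty 8497.72 + delivery 621.47 = 15760.32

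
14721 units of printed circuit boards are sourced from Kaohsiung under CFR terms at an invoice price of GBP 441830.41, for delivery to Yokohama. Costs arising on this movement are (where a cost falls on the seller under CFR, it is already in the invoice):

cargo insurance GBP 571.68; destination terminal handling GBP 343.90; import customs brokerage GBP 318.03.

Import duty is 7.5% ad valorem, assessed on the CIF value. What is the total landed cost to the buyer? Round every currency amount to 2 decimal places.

CFR: the seller pays costs through ocean freight to the destination port, but not insurance.
CIF value = CFR price + insurance = 441830.41 + 571.68 = 442402.09
Import duty = 442402.09 × 7.5% = 33180.16
Buyer bears: insurance 571.68 + destination terminal 343.90 + brokerage 318.03 + duty 33180.16 = 34413.77
Landed cost = invoice 441830.41 + 34413.77 = 476244.18

Total landed cost: GBP 476244.18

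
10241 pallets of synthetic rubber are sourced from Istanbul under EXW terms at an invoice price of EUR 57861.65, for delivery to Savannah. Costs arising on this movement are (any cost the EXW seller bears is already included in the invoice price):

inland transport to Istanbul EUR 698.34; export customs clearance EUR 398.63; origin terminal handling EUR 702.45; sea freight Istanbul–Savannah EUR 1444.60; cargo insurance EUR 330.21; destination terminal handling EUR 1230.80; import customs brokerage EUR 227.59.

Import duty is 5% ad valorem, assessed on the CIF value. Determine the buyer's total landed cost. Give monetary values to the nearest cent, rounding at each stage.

Total landed cost: EUR 65966.06

EXW: the seller makes goods available at their premises; the buyer bears all onward costs.
CIF value = EXW price + inland to port + export clearance + origin terminal + freight + insurance = 57861.65 + 698.34 + 398.63 + 702.45 + 1444.60 + 330.21 = 61435.88
Import duty = 61435.88 × 5% = 3071.79
Buyer bears: inland to port 698.34 + export clearance 398.63 + origin terminal 702.45 + freight 1444.60 + insurance 330.21 + destination terminal 1230.80 + brokerage 227.59 + duty 3071.79 = 8104.41
Landed cost = invoice 57861.65 + 8104.41 = 65966.06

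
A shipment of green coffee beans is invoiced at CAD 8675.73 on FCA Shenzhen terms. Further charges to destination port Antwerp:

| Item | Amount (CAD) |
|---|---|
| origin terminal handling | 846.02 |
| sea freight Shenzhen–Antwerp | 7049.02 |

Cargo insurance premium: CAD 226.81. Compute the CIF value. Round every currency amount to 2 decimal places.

CIF = FCA price + pre-shipment costs + freight + insurance
CIF = 8675.73 + 846.02 + 7049.02 + 226.81 = 16797.58

CIF value: CAD 16797.58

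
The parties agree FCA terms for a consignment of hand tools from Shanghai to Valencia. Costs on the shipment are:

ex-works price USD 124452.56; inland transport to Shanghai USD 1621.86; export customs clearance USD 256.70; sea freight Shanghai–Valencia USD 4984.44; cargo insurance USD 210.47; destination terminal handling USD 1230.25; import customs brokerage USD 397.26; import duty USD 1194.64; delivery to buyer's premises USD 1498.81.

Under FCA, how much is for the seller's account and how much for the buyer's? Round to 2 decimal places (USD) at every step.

Seller: USD 126331.12; buyer: USD 9515.87

FCA: the seller delivers export-cleared goods to the carrier; the buyer bears costs from that point.
Seller's account: goods 124452.56 + inland to port 1621.86 + export clearance 256.70 = 126331.12
Buyer's account: freight 4984.44 + insurance 210.47 + destination terminal 1230.25 + brokerage 397.26 + duty 1194.64 + delivery 1498.81 = 9515.87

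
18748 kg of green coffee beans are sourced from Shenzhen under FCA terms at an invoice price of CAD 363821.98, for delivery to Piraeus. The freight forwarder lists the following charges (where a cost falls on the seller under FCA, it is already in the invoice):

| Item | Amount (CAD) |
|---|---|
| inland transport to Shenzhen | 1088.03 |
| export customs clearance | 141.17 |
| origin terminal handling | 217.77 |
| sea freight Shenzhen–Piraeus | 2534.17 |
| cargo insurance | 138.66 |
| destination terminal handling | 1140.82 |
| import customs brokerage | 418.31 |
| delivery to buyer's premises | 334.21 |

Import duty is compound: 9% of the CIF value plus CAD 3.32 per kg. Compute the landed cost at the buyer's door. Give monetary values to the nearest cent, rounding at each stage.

Total landed cost: CAD 463853.41

FCA: the seller delivers export-cleared goods to the carrier; the buyer bears costs from that point.
Already in the invoice (seller's account under FCA): inland to port, export clearance — exclude.
CIF value = FCA price + origin terminal + freight + insurance = 363821.98 + 217.77 + 2534.17 + 138.66 = 366712.58
Ad valorem component: 366712.58 × 9% = 33004.13
Specific component: 18748 × 3.32 = 62243.36
Import duty = 33004.13 + 62243.36 = 95247.49
Buyer bears: origin terminal 217.77 + freight 2534.17 + insurance 138.66 + destination terminal 1140.82 + brokerage 418.31 + delivery 334.21 + duty 95247.49 = 100031.43
Landed cost = invoice 363821.98 + 100031.43 = 463853.41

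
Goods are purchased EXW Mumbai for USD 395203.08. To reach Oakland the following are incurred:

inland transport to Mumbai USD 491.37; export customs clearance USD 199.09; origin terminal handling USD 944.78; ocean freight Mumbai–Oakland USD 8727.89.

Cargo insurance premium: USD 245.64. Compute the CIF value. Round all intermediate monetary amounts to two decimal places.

CIF value: USD 405811.85

CIF = EXW price + pre-shipment costs + freight + insurance
CIF = 395203.08 + 491.37 + 199.09 + 944.78 + 8727.89 + 245.64 = 405811.85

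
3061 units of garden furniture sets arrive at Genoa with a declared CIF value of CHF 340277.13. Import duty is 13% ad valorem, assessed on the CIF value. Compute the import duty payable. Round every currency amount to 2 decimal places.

Import duty: CHF 44236.03

Import duty = 340277.13 × 13% = 44236.03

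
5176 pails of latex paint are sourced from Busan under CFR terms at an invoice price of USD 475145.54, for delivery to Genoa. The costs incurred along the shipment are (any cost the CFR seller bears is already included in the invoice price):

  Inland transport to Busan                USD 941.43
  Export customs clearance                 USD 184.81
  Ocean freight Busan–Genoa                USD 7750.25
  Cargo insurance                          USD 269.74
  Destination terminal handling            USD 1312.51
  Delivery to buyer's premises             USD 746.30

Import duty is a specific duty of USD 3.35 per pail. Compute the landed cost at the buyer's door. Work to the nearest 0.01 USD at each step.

CFR: the seller pays costs through ocean freight to the destination port, but not insurance.
Already in the invoice (seller's account under CFR): inland to port, export clearance, freight — exclude.
CIF value = CFR price + insurance = 475145.54 + 269.74 = 475415.28
Import duty = 5176 × 3.35 = 17339.60
Buyer bears: insurance 269.74 + destination terminal 1312.51 + delivery 746.30 + duty 17339.60 = 19668.15
Landed cost = invoice 475145.54 + 19668.15 = 494813.69

Total landed cost: USD 494813.69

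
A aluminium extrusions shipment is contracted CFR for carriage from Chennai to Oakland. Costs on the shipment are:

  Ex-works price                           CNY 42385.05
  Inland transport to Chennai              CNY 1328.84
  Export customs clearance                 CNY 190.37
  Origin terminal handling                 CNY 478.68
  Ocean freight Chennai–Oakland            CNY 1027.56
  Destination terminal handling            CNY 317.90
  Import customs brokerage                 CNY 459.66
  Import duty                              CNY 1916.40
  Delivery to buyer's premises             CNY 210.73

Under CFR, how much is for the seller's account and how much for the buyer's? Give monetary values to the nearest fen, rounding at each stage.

Seller: CNY 45410.50; buyer: CNY 2904.69

CFR: the seller pays costs through ocean freight to the destination port, but not insurance.
Seller's account: goods 42385.05 + inland to port 1328.84 + export clearance 190.37 + origin terminal 478.68 + freight 1027.56 = 45410.50
Buyer's account: destination terminal 317.90 + brokerage 459.66 + duty 1916.40 + delivery 210.73 = 2904.69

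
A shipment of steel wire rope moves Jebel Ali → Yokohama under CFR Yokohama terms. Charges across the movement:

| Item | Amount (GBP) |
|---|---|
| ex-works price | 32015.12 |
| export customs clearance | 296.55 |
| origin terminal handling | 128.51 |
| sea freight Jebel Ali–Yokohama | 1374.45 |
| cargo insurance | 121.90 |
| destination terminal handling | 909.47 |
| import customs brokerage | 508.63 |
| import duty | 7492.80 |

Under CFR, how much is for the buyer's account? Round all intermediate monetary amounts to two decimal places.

Buyer's account: GBP 9032.80

CFR: the seller pays costs through ocean freight to the destination port, but not insurance.
Seller's account: goods 32015.12 + export clearance 296.55 + origin terminal 128.51 + freight 1374.45 = 33814.63
Buyer's account: insurance 121.90 + destination terminal 909.47 + brokerage 508.63 + duty 7492.80 = 9032.80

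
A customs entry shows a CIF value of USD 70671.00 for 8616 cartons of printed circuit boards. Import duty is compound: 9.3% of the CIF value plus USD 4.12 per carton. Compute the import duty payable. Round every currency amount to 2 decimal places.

Ad valorem component: 70671.00 × 9.3% = 6572.40
Specific component: 8616 × 4.12 = 35497.92
Import duty = 6572.40 + 35497.92 = 42070.32

Import duty: USD 42070.32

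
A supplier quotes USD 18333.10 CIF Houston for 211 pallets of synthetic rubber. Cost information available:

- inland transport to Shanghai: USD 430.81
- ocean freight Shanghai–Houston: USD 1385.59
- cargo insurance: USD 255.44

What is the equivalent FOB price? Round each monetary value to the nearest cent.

FOB price: USD 16692.07

Not relevant to the conversion: inland to port — on the seller under both CIF and FOB; already in the CIF price and stays in the FOB price.
From CIF to FOB, the seller no longer bears: freight, insurance.
FOB price = 18333.10 − 1385.59 − 255.44 = 16692.07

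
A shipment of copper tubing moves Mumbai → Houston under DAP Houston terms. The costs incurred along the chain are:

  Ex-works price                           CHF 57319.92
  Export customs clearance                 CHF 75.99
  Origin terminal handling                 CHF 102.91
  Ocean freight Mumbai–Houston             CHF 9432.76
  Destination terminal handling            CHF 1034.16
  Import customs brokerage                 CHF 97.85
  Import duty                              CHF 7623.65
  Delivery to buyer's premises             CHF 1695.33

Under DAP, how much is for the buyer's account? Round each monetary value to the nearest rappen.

DAP: the seller bears all costs to the named destination except import duty and clearance.
Seller's account: goods 57319.92 + export clearance 75.99 + origin terminal 102.91 + freight 9432.76 + destination terminal 1034.16 + delivery 1695.33 = 69661.07
Buyer's account: brokerage 97.85 + duty 7623.65 = 7721.50

Buyer's account: CHF 7721.50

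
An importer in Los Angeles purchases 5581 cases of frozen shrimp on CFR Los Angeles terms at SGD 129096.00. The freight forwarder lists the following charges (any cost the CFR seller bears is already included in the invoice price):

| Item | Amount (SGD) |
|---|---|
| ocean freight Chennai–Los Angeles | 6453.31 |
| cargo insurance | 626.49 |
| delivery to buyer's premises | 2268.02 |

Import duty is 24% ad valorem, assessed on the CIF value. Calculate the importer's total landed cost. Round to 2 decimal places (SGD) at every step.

Total landed cost: SGD 163123.91

CFR: the seller pays costs through ocean freight to the destination port, but not insurance.
Already in the invoice (seller's account under CFR): freight — exclude.
CIF value = CFR price + insurance = 129096.00 + 626.49 = 129722.49
Import duty = 129722.49 × 24% = 31133.40
Buyer bears: insurance 626.49 + delivery 2268.02 + duty 31133.40 = 34027.91
Landed cost = invoice 129096.00 + 34027.91 = 163123.91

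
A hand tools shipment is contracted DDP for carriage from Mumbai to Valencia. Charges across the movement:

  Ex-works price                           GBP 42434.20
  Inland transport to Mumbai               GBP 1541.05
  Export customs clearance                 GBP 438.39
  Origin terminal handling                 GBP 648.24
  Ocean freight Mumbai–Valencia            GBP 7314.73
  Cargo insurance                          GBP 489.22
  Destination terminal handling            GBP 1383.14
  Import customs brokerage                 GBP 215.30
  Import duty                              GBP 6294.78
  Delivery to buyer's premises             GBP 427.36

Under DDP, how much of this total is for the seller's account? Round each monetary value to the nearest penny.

DDP: the seller bears all costs including import duty.
Seller's account: goods 42434.20 + inland to port 1541.05 + export clearance 438.39 + origin terminal 648.24 + freight 7314.73 + insurance 489.22 + destination terminal 1383.14 + brokerage 215.30 + duty 6294.78 + delivery 427.36 = 61186.41
Buyer's account: 0.00

Seller's account: GBP 61186.41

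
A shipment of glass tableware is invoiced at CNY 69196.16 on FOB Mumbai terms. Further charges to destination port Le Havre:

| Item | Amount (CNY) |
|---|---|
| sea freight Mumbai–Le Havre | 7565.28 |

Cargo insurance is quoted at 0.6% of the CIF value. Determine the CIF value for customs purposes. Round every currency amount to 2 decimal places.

CIF value: CNY 77224.79

Let C be the CIF value. C = FOB price + freight + 0.6% × C
C − 0.6% × C = 69196.16 + 7565.28
0.994 × C = 76761.44
C = 76761.44 / 0.994 = 77224.79
Insurance premium = 0.6% × 77224.79 = 463.35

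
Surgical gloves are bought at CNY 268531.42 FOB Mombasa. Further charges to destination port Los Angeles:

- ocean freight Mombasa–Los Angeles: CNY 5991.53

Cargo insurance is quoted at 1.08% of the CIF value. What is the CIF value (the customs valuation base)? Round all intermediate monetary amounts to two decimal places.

Let C be the CIF value. C = FOB price + freight + 1.08% × C
C − 1.08% × C = 268531.42 + 5991.53
0.9892 × C = 274522.95
C = 274522.95 / 0.9892 = 277520.17
Insurance premium = 1.08% × 277520.17 = 2997.22

CIF value: CNY 277520.17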